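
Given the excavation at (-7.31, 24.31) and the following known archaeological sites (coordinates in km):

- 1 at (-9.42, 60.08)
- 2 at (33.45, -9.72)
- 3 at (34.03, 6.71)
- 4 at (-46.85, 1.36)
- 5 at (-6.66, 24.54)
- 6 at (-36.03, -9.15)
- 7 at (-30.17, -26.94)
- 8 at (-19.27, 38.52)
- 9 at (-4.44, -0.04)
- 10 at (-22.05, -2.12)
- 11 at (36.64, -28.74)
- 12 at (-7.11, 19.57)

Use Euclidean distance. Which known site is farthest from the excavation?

Distances from (-7.31, 24.31):
1: 35.83 km
2: 53.10 km
3: 44.93 km
4: 45.72 km
5: 0.69 km
6: 44.10 km
7: 56.12 km
8: 18.57 km
9: 24.52 km
10: 30.26 km
11: 68.89 km
12: 4.74 km
Maximum: 11 at 68.89 km.

11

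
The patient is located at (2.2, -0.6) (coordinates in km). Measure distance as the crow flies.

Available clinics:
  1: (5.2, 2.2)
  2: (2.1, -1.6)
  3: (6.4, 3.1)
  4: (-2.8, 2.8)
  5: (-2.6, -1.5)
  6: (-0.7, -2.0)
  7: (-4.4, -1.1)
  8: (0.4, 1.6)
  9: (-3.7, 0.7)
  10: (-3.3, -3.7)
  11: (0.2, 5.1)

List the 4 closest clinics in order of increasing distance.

Distances from (2.2, -0.6):
1: 4.104 km
2: 1.005 km
3: 5.597 km
4: 6.046 km
5: 4.884 km
6: 3.220 km
7: 6.619 km
8: 2.843 km
9: 6.042 km
10: 6.313 km
11: 6.041 km
Sorted: 2 (1.005 km) < 8 (2.843 km) < 6 (3.220 km) < 1 (4.104 km) < 5 (4.884 km) < 3 (5.597 km) < …

2, 8, 6, 1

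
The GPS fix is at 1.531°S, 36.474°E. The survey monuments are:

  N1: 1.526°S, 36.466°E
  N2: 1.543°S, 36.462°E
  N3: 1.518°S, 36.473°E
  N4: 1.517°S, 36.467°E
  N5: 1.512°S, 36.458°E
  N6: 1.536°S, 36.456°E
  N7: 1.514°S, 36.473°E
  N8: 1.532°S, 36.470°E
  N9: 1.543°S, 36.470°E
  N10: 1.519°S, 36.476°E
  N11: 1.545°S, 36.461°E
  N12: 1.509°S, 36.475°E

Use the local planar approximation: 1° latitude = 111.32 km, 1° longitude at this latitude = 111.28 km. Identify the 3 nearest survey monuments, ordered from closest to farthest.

N8, N1, N10

Distances from 1.531°S, 36.474°E:
N1: 1.050 km
N2: 1.889 km
N3: 1.451 km
N4: 1.742 km
N5: 2.765 km
N6: 2.079 km
N7: 1.896 km
N8: 0.459 km
N9: 1.408 km
N10: 1.354 km
N11: 2.126 km
N12: 2.452 km
Sorted: N8 (0.459 km) < N1 (1.050 km) < N10 (1.354 km) < N9 (1.408 km) < N3 (1.451 km) < …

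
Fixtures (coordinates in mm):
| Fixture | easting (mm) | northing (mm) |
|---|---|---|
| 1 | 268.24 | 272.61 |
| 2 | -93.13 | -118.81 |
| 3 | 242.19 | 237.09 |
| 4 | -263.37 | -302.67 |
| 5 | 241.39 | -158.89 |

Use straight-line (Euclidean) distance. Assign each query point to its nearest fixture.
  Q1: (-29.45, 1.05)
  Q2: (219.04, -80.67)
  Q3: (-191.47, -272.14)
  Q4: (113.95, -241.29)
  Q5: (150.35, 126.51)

Q1 at (-29.45, 1.05):
  1: √((297.69)² + (271.56)²) = √(88619.3361 + 73744.8336) = 402.94 mm
  2: √((-63.68)² + (-119.86)²) = √(4055.1424 + 14366.4196) = 135.73 mm
  3: √((271.64)² + (236.04)²) = √(73788.2896 + 55714.8816) = 359.87 mm
  4: √((-233.92)² + (-303.72)²) = √(54718.5664 + 92245.8384) = 383.36 mm
  5: √((270.84)² + (-159.94)²) = √(73354.3056 + 25580.8036) = 314.54 mm
  → nearest: 2 (135.73 mm)
Q2 at (219.04, -80.67):
  1: √((49.20)² + (353.28)²) = √(2420.6400 + 124806.7584) = 356.69 mm
  2: √((-312.17)² + (-38.14)²) = √(97450.1089 + 1454.6596) = 314.49 mm
  3: √((23.15)² + (317.76)²) = √(535.9225 + 100971.4176) = 318.60 mm
  4: √((-482.41)² + (-222.00)²) = √(232719.4081 + 49284.0000) = 531.04 mm
  5: √((22.35)² + (-78.22)²) = √(499.5225 + 6118.3684) = 81.35 mm
  → nearest: 5 (81.35 mm)
Q3 at (-191.47, -272.14):
  1: √((459.71)² + (544.75)²) = √(211333.2841 + 296752.5625) = 712.80 mm
  2: √((98.34)² + (153.33)²) = √(9670.7556 + 23510.0889) = 182.16 mm
  3: √((433.66)² + (509.23)²) = √(188060.9956 + 259315.1929) = 668.86 mm
  4: √((-71.90)² + (-30.53)²) = √(5169.6100 + 932.0809) = 78.11 mm
  5: √((432.86)² + (113.25)²) = √(187367.7796 + 12825.5625) = 447.43 mm
  → nearest: 4 (78.11 mm)
Q4 at (113.95, -241.29):
  1: √((154.29)² + (513.90)²) = √(23805.4041 + 264093.2100) = 536.56 mm
  2: √((-207.08)² + (122.48)²) = √(42882.1264 + 15001.3504) = 240.59 mm
  3: √((128.24)² + (478.38)²) = √(16445.4976 + 228847.4244) = 495.27 mm
  4: √((-377.32)² + (-61.38)²) = √(142370.3824 + 3767.5044) = 382.28 mm
  5: √((127.44)² + (82.40)²) = √(16240.9536 + 6789.7600) = 151.76 mm
  → nearest: 5 (151.76 mm)
Q5 at (150.35, 126.51):
  1: √((117.89)² + (146.10)²) = √(13898.0521 + 21345.2100) = 187.73 mm
  2: √((-243.48)² + (-245.32)²) = √(59282.5104 + 60181.9024) = 345.64 mm
  3: √((91.84)² + (110.58)²) = √(8434.5856 + 12227.9364) = 143.74 mm
  4: √((-413.72)² + (-429.18)²) = √(171164.2384 + 184195.4724) = 596.12 mm
  5: √((91.04)² + (-285.40)²) = √(8288.2816 + 81453.1600) = 299.57 mm
  → nearest: 3 (143.74 mm)

Q1→2; Q2→5; Q3→4; Q4→5; Q5→3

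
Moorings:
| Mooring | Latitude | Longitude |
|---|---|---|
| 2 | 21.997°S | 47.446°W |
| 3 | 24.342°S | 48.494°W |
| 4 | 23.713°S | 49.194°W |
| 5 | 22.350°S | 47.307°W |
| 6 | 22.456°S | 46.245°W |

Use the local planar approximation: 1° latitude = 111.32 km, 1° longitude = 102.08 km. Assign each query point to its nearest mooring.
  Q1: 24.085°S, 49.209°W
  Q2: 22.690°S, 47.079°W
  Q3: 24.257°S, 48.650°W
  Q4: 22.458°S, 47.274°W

Q1→4; Q2→5; Q3→3; Q4→5

Q1 at 24.085°S, 49.209°W:
  2: 293.964 km
  3: 78.394 km
  4: 41.439 km
  5: 273.861 km
  6: 352.746 km
  → nearest: 4 (41.439 km)
Q2 at 22.690°S, 47.079°W:
  2: 85.760 km
  3: 233.845 km
  4: 244.093 km
  5: 44.432 km
  6: 89.031 km
  → nearest: 5 (44.432 km)
Q3 at 24.257°S, 48.650°W:
  2: 279.999 km
  3: 18.524 km
  4: 82.165 km
  5: 252.706 km
  6: 316.965 km
  → nearest: 3 (18.524 km)
Q4 at 22.458°S, 47.274°W:
  2: 54.239 km
  3: 243.916 km
  4: 240.689 km
  5: 12.486 km
  6: 105.041 km
  → nearest: 5 (12.486 km)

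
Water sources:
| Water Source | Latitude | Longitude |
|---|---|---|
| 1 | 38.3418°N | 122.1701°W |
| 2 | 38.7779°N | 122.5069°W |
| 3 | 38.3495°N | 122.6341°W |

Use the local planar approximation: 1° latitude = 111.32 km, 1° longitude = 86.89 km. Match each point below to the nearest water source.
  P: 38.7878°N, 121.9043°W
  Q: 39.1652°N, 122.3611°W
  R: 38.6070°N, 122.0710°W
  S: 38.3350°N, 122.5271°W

P at 38.7878°N, 121.9043°W:
  1: √((-0.4460·111.32)² + (-0.2658·86.89)²) = √(2464.995398 + 533.395746) = 54.7576 km
  2: √((-0.0099·111.32)² + (-0.6026·86.89)²) = √(1.214554 + 2741.560594) = 52.3715 km
  3: √((-0.4383·111.32)² + (-0.7298·86.89)²) = √(2380.615937 + 4021.122581) = 80.0109 km
  → nearest: 2 (52.3715 km)
Q at 39.1652°N, 122.3611°W:
  1: √((-0.8234·111.32)² + (0.1910·86.89)²) = √(8401.718389 + 275.426884) = 93.1512 km
  2: √((-0.3873·111.32)² + (-0.1458·86.89)²) = √(1858.837346 + 160.492463) = 44.9370 km
  3: √((-0.8157·111.32)² + (-0.2730·86.89)²) = √(8245.316292 + 562.684418) = 93.8509 km
  → nearest: 2 (44.9370 km)
R at 38.6070°N, 122.0710°W:
  1: √((-0.2652·111.32)² + (-0.0991·86.89)²) = √(871.552263 + 74.145859) = 30.7522 km
  2: √((0.1709·111.32)² + (-0.4359·86.89)²) = √(361.934949 + 1434.542213) = 42.3849 km
  3: √((-0.2575·111.32)² + (-0.5631·86.89)²) = √(821.676492 + 2393.925601) = 56.7063 km
  → nearest: 1 (30.7522 km)
S at 38.3350°N, 122.5271°W:
  1: √((0.0068·111.32)² + (0.3570·86.89)²) = √(0.573013 + 962.223649) = 31.0290 km
  2: √((0.4429·111.32)² + (0.0202·86.89)²) = √(2430.847734 + 3.080650) = 49.3349 km
  3: √((0.0145·111.32)² + (-0.1070·86.89)²) = √(2.605448 + 86.438486) = 9.4363 km
  → nearest: 3 (9.4363 km)

P→2; Q→2; R→1; S→3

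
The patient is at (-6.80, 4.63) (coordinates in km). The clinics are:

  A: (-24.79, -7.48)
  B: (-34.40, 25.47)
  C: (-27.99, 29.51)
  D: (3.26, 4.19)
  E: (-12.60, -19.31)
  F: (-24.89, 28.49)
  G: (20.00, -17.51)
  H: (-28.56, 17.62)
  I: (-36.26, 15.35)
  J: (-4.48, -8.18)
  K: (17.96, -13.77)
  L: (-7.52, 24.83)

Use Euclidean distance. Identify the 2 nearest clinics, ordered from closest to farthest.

Distances from (-6.80, 4.63):
A: 21.69 km
B: 34.58 km
C: 32.68 km
D: 10.07 km
E: 24.63 km
F: 29.94 km
G: 34.76 km
H: 25.34 km
I: 31.35 km
J: 13.02 km
K: 30.85 km
L: 20.21 km
Sorted: D (10.07 km) < J (13.02 km) < L (20.21 km) < A (21.69 km) < …

D, J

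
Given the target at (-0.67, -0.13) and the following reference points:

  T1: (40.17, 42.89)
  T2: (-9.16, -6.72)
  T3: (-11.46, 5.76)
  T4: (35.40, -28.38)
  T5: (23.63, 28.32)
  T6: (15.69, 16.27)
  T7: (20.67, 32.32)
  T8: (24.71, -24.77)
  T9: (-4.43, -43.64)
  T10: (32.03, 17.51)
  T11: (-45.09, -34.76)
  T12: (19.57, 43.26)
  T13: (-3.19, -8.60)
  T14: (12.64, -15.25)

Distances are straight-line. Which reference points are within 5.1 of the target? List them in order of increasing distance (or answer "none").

none

Distances from (-0.67, -0.13):
T1: √((40.84)² + (43.02)²) = √(1667.9056 + 1850.7204) = 59.32
T2: √((-8.49)² + (-6.59)²) = √(72.0801 + 43.4281) = 10.75
T3: √((-10.79)² + (5.89)²) = √(116.4241 + 34.6921) = 12.29
T4: √((36.07)² + (-28.25)²) = √(1301.0449 + 798.0625) = 45.82
T5: √((24.30)² + (28.45)²) = √(590.4900 + 809.4025) = 37.42
T6: √((16.36)² + (16.40)²) = √(267.6496 + 268.9600) = 23.16
T7: √((21.34)² + (32.45)²) = √(455.3956 + 1053.0025) = 38.84
T8: √((25.38)² + (-24.64)²) = √(644.1444 + 607.1296) = 35.37
T9: √((-3.76)² + (-43.51)²) = √(14.1376 + 1893.1201) = 43.67
T10: √((32.70)² + (17.64)²) = √(1069.2900 + 311.1696) = 37.15
T11: √((-44.42)² + (-34.63)²) = √(1973.1364 + 1199.2369) = 56.32
T12: √((20.24)² + (43.39)²) = √(409.6576 + 1882.6921) = 47.88
T13: √((-2.52)² + (-8.47)²) = √(6.3504 + 71.7409) = 8.84
T14: √((13.31)² + (-15.12)²) = √(177.1561 + 228.6144) = 20.14
Threshold 5.1: none within range.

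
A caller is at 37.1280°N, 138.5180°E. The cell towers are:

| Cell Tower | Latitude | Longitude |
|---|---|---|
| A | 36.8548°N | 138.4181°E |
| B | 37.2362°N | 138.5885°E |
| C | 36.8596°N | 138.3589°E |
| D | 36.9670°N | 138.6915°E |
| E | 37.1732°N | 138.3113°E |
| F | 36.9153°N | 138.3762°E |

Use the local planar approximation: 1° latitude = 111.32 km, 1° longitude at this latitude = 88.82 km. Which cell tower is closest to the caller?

B

Distances from 37.1280°N, 138.5180°E:
A: √((-0.2732·111.32)² + (-0.0999·88.82)²) = √(924.927699 + 78.732223) = 31.6806 km
B: √((0.1082·111.32)² + (0.0705·88.82)²) = √(145.077785 + 39.210264) = 13.5753 km
C: √((-0.2684·111.32)² + (-0.1591·88.82)²) = √(892.712094 + 199.692566) = 33.0515 km
D: √((-0.1610·111.32)² + (0.1735·88.82)²) = √(321.216723 + 237.476421) = 23.6367 km
E: √((0.0452·111.32)² + (-0.2067·88.82)²) = √(25.317643 + 337.056333) = 19.0361 km
F: √((-0.2127·111.32)² + (-0.1418·88.82)²) = √(560.636508 + 158.625864) = 26.8191 km
Minimum: B at 13.5753 km.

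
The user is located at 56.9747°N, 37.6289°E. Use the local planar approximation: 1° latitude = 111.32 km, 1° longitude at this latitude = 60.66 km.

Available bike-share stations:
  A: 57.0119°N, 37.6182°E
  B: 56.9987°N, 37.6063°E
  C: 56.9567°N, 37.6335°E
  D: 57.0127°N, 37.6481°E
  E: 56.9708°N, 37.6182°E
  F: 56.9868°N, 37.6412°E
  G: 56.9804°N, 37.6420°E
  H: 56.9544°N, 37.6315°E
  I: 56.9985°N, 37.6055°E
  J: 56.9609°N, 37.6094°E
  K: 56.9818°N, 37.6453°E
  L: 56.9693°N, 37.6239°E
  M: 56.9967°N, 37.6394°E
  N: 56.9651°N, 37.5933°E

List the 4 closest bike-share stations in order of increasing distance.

Distances from 56.9747°N, 37.6289°E:
A: √((0.0372·111.32)² + (-0.0107·60.66)²) = √(17.148742 + 0.421281) = 4.1917 km
B: √((0.0240·111.32)² + (-0.0226·60.66)²) = √(7.137874 + 1.879411) = 3.0029 km
C: √((-0.0180·111.32)² + (0.0046·60.66)²) = √(4.015054 + 0.077861) = 2.0231 km
D: √((0.0380·111.32)² + (0.0192·60.66)²) = √(17.894254 + 1.356461) = 4.3876 km
E: √((-0.0039·111.32)² + (-0.0107·60.66)²) = √(0.188484 + 0.421281) = 0.7809 km
F: √((0.0121·111.32)² + (0.0123·60.66)²) = √(1.814334 + 0.556692) = 1.5398 km
G: √((0.0057·111.32)² + (0.0131·60.66)²) = √(0.402621 + 0.631462) = 1.0169 km
H: √((-0.0203·111.32)² + (0.0026·60.66)²) = √(5.106678 + 0.024874) = 2.2653 km
I: √((0.0238·111.32)² + (-0.0234·60.66)²) = √(7.019405 + 2.014821) = 3.0057 km
J: √((-0.0138·111.32)² + (-0.0195·60.66)²) = √(2.359960 + 1.399181) = 1.9389 km
K: √((0.0071·111.32)² + (0.0164·60.66)²) = √(0.624688 + 0.989675) = 1.2706 km
L: √((-0.0054·111.32)² + (-0.0050·60.66)²) = √(0.361355 + 0.091991) = 0.6733 km
M: √((0.0220·111.32)² + (0.0105·60.66)²) = √(5.997797 + 0.405680) = 2.5305 km
N: √((-0.0096·111.32)² + (-0.0356·60.66)²) = √(1.142060 + 4.663423) = 2.4095 km
Sorted: L (0.6733 km) < E (0.7809 km) < G (1.0169 km) < K (1.2706 km) < F (1.5398 km) < J (1.9389 km) < …

L, E, G, K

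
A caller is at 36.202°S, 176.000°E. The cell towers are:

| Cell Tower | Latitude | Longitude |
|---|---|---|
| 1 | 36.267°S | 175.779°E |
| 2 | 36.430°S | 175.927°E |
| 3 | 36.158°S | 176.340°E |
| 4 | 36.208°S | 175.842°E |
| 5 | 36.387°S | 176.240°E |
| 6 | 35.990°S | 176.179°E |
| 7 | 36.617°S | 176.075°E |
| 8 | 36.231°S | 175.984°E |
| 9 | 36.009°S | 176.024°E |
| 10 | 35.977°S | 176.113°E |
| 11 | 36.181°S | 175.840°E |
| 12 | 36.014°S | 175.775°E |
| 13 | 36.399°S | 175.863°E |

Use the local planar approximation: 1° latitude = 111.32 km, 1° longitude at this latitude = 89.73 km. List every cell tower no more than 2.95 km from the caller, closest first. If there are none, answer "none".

Distances from 36.202°S, 176.000°E:
1: √((-0.065·111.32)² + (-0.221·89.73)²) = √(52.35680 + 393.24199) = 21.109 km
2: √((-0.228·111.32)² + (-0.073·89.73)²) = √(644.19313 + 42.90630) = 26.213 km
3: √((0.044·111.32)² + (0.340·89.73)²) = √(23.99119 + 930.75027) = 30.899 km
4: √((-0.006·111.32)² + (-0.158·89.73)²) = √(0.44612 + 200.99697) = 14.193 km
5: √((-0.185·111.32)² + (0.240·89.73)²) = √(424.12107 + 463.76484) = 29.797 km
6: √((0.212·111.32)² + (0.179·89.73)²) = √(556.95245 + 257.97724) = 28.547 km
7: √((-0.415·111.32)² + (0.075·89.73)²) = √(2134.23672 + 45.28954) = 46.685 km
8: √((-0.029·111.32)² + (-0.016·89.73)²) = √(10.42179 + 2.06118) = 3.533 km
9: √((0.193·111.32)² + (0.024·89.73)²) = √(461.59491 + 4.63765) = 21.592 km
10: √((0.225·111.32)² + (0.113·89.73)²) = √(627.35221 + 102.80926) = 27.022 km
11: √((0.021·111.32)² + (-0.160·89.73)²) = √(5.46493 + 206.11771) = 14.546 km
12: √((0.188·111.32)² + (-0.225·89.73)²) = √(437.98788 + 407.60582) = 29.079 km
13: √((-0.197·111.32)² + (-0.137·89.73)²) = √(480.92665 + 151.11809) = 25.141 km
Threshold 2.95 km: none within range.

none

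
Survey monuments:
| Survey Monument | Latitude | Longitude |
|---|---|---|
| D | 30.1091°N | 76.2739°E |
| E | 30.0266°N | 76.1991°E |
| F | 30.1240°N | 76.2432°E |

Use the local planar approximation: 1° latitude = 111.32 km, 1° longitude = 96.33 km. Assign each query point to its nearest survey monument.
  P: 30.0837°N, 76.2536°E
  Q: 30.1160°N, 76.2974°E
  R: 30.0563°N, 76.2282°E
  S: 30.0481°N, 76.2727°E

P at 30.0837°N, 76.2536°E:
  D: √((0.0254·111.32)² + (0.0203·96.33)²) = √(7.994915 + 3.823976) = 3.4379 km
  E: √((-0.0571·111.32)² + (-0.0545·96.33)²) = √(40.403465 + 27.562343) = 8.2441 km
  F: √((0.0403·111.32)² + (-0.0104·96.33)²) = √(20.125955 + 1.003667) = 4.5967 km
  → nearest: D (3.4379 km)
Q at 30.1160°N, 76.2974°E:
  D: √((-0.0069·111.32)² + (-0.0235·96.33)²) = √(0.589990 + 5.124587) = 2.3905 km
  E: √((-0.0894·111.32)² + (-0.0983·96.33)²) = √(99.042463 + 89.666487) = 13.7371 km
  F: √((0.0080·111.32)² + (-0.0542·96.33)²) = √(0.793097 + 27.259739) = 5.2965 km
  → nearest: D (2.3905 km)
R at 30.0563°N, 76.2282°E:
  D: √((0.0528·111.32)² + (0.0457·96.33)²) = √(34.547310 + 19.380078) = 7.3435 km
  E: √((-0.0297·111.32)² + (-0.0291·96.33)²) = √(10.930985 + 7.857947) = 4.3346 km
  F: √((0.0677·111.32)² + (0.0150·96.33)²) = √(56.796782 + 2.087881) = 7.6736 km
  → nearest: E (4.3346 km)
S at 30.0481°N, 76.2727°E:
  D: √((0.0610·111.32)² + (0.0012·96.33)²) = √(46.111162 + 0.013362) = 6.7915 km
  E: √((-0.0215·111.32)² + (-0.0736·96.33)²) = √(5.728268 + 50.266512) = 7.4830 km
  F: √((0.0759·111.32)² + (-0.0295·96.33)²) = √(71.388778 + 8.075458) = 8.9143 km
  → nearest: D (6.7915 km)

P→D; Q→D; R→E; S→D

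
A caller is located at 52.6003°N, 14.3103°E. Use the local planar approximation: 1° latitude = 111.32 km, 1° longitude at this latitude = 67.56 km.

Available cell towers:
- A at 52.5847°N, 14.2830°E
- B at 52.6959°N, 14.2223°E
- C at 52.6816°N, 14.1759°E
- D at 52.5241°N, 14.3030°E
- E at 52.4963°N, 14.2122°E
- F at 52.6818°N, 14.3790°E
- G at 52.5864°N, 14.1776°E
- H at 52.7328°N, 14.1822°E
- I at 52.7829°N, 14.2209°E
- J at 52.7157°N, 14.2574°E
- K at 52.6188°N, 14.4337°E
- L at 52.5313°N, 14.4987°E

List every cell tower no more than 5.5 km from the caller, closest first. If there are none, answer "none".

Distances from 52.6003°N, 14.3103°E:
A: √((-0.0156·111.32)² + (-0.0273·67.56)²) = √(3.015752 + 3.401767) = 2.5333 km
B: √((0.0956·111.32)² + (-0.0880·67.56)²) = √(113.256251 + 35.346354) = 12.1903 km
C: √((0.0813·111.32)² + (-0.1344·67.56)²) = √(81.908220 + 82.447562) = 12.8201 km
D: √((-0.0762·111.32)² + (-0.0073·67.56)²) = √(71.954231 + 0.243234) = 8.4969 km
E: √((-0.1040·111.32)² + (-0.0981·67.56)²) = √(134.033412 + 43.925559) = 13.3401 km
F: √((0.0815·111.32)² + (0.0687·67.56)²) = √(82.311708 + 21.542334) = 10.1909 km
G: √((-0.0139·111.32)² + (-0.1327·67.56)²) = √(2.394286 + 80.375026) = 9.0978 km
H: √((0.1325·111.32)² + (-0.1281·67.56)²) = √(217.559550 + 74.899262) = 17.1014 km
I: √((0.1826·111.32)² + (-0.0894·67.56)²) = √(413.188230 + 36.479957) = 21.2054 km
J: √((0.1154·111.32)² + (-0.0529·67.56)²) = √(165.028143 + 12.772933) = 13.3342 km
K: √((0.0185·111.32)² + (0.1234·67.56)²) = √(4.241211 + 69.503968) = 8.5875 km
L: √((-0.0690·111.32)² + (0.1884·67.56)²) = √(58.998990 + 162.009723) = 14.8664 km
Threshold 5.5 km: A (2.5333 km) is within range.

A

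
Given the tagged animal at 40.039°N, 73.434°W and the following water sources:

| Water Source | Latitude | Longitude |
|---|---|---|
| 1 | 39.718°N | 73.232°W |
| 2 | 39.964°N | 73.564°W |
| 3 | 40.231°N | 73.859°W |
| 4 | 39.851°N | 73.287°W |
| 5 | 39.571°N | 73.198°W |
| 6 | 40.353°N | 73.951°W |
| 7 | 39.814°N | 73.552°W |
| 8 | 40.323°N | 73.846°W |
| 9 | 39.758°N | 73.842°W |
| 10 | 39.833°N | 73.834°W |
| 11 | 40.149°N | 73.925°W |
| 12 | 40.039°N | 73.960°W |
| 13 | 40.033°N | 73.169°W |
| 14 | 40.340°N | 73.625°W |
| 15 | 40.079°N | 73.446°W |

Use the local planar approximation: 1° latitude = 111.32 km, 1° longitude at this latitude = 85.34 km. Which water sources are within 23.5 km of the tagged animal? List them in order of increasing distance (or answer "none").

Distances from 40.039°N, 73.434°W:
1: 39.675 km
2: 13.885 km
3: 42.099 km
4: 24.400 km
5: 55.855 km
6: 56.289 km
7: 26.996 km
8: 47.284 km
9: 46.806 km
10: 41.123 km
11: 43.655 km
12: 44.889 km
13: 22.625 km
14: 37.262 km
15: 4.569 km
Threshold 23.5 km: 15 (4.569 km), 2 (13.885 km), 13 (22.625 km) are within range.

15, 2, 13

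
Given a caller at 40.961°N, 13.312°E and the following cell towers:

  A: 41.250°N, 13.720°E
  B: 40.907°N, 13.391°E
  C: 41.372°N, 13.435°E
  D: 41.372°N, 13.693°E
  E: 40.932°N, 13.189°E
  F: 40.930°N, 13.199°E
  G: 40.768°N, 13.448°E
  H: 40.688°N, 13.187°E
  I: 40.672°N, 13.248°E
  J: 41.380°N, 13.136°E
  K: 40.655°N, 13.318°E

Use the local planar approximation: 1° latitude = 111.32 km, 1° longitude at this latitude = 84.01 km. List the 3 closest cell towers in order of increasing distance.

B, F, E

Distances from 40.961°N, 13.312°E:
A: √((0.289·111.32)² + (0.408·84.01)²) = √(1035.00413 + 1174.84966) = 47.009 km
B: √((-0.054·111.32)² + (0.079·84.01)²) = √(36.13549 + 44.04698) = 8.954 km
C: √((0.411·111.32)² + (0.123·84.01)²) = √(2093.29309 + 106.77564) = 46.905 km
D: √((0.411·111.32)² + (0.381·84.01)²) = √(2093.29309 + 1024.49990) = 55.837 km
E: √((-0.029·111.32)² + (-0.123·84.01)²) = √(10.42179 + 106.77564) = 10.826 km
F: √((-0.031·111.32)² + (-0.113·84.01)²) = √(11.90885 + 90.11952) = 10.101 km
G: √((-0.193·111.32)² + (0.136·84.01)²) = √(461.59491 + 130.53885) = 24.334 km
H: √((-0.273·111.32)² + (-0.125·84.01)²) = √(923.57398 + 110.27625) = 32.154 km
I: √((-0.289·111.32)² + (-0.064·84.01)²) = √(1035.00413 + 28.90826) = 32.618 km
J: √((0.419·111.32)² + (-0.176·84.01)²) = √(2175.57691 + 218.61870) = 48.931 km
K: √((-0.306·111.32)² + (0.006·84.01)²) = √(1160.35065 + 0.25408) = 34.068 km
Sorted: B (8.954 km) < F (10.101 km) < E (10.826 km) < G (24.334 km) < H (32.154 km) < …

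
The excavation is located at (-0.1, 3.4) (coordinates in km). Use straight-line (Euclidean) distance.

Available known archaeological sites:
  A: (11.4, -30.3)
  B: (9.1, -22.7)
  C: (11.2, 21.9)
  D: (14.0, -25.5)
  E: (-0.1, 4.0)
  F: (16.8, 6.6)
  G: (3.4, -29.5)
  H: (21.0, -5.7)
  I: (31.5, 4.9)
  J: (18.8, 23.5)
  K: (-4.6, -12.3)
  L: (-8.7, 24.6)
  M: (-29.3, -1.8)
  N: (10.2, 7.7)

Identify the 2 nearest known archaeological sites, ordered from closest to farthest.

Distances from (-0.1, 3.4):
A: √((11.5)² + (-33.7)²) = √(132.250 + 1135.690) = 35.6 km
B: √((9.2)² + (-26.1)²) = √(84.640 + 681.210) = 27.7 km
C: √((11.3)² + (18.5)²) = √(127.690 + 342.250) = 21.7 km
D: √((14.1)² + (-28.9)²) = √(198.810 + 835.210) = 32.2 km
E: √((0.0)² + (0.6)²) = √(0.000 + 0.360) = 0.6 km
F: √((16.9)² + (3.2)²) = √(285.610 + 10.240) = 17.2 km
G: √((3.5)² + (-32.9)²) = √(12.250 + 1082.410) = 33.1 km
H: √((21.1)² + (-9.1)²) = √(445.210 + 82.810) = 23.0 km
I: √((31.6)² + (1.5)²) = √(998.560 + 2.250) = 31.6 km
J: √((18.9)² + (20.1)²) = √(357.210 + 404.010) = 27.6 km
K: √((-4.5)² + (-15.7)²) = √(20.250 + 246.490) = 16.3 km
L: √((-8.6)² + (21.2)²) = √(73.960 + 449.440) = 22.9 km
M: √((-29.2)² + (-5.2)²) = √(852.640 + 27.040) = 29.7 km
N: √((10.3)² + (4.3)²) = √(106.090 + 18.490) = 11.2 km
Sorted: E (0.6 km) < N (11.2 km) < K (16.3 km) < F (17.2 km) < …

E, N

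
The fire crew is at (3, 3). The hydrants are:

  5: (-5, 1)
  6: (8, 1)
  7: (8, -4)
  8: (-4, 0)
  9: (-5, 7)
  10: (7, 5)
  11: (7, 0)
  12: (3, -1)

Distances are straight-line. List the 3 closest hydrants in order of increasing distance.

Distances from (3, 3):
5: √((-8)² + (-2)²) = √(64.000 + 4.000) = 8.2
6: √((5)² + (-2)²) = √(25.000 + 4.000) = 5.4
7: √((5)² + (-7)²) = √(25.000 + 49.000) = 8.6
8: √((-7)² + (-3)²) = √(49.000 + 9.000) = 7.6
9: √((-8)² + (4)²) = √(64.000 + 16.000) = 8.9
10: √((4)² + (2)²) = √(16.000 + 4.000) = 4.5
11: √((4)² + (-3)²) = √(16.000 + 9.000) = 5.0
12: √((0)² + (-4)²) = √(0.000 + 16.000) = 4.0
Sorted: 12 (4.0) < 10 (4.5) < 11 (5.0) < 6 (5.4) < 8 (7.6) < …

12, 10, 11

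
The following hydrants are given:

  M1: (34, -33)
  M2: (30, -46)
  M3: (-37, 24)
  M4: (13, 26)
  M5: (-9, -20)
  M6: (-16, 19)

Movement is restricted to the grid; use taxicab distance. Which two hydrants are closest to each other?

Pairwise distances:
M1–M2: 17
M1–M3: 128
M1–M4: 80
M1–M5: 56
M1–M6: 102
M2–M3: 137
M2–M4: 89
M2–M5: 65
M2–M6: 111
M3–M4: 52
M3–M5: 72
M3–M6: 26
M4–M5: 68
M4–M6: 36
M5–M6: 46
Closest pair: M1–M2 at 17.

M1 and M2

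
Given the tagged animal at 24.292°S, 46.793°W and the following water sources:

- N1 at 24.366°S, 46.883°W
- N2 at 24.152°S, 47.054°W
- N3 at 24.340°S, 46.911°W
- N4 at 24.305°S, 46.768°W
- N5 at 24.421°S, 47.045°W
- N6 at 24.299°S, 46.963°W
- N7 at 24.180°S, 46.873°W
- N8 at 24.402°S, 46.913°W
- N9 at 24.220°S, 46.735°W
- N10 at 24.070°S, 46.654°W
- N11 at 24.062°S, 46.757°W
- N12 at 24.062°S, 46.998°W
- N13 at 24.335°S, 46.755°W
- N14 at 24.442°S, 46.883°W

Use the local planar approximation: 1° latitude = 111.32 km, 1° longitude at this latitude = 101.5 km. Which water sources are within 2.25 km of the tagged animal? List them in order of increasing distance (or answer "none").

Distances from 24.292°S, 46.793°W:
N1: 12.301 km
N2: 30.736 km
N3: 13.115 km
N4: 2.921 km
N5: 29.333 km
N6: 17.273 km
N7: 14.879 km
N8: 17.271 km
N9: 9.945 km
N10: 28.457 km
N11: 25.863 km
N12: 32.992 km
N13: 6.147 km
N14: 19.033 km
Threshold 2.25 km: none within range.

none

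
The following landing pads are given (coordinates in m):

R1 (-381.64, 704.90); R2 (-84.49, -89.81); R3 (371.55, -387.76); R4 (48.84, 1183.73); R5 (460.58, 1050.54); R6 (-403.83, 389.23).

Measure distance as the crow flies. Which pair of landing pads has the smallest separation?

Pairwise distances:
R1–R2: √((297.15)² + (-794.71)²) = √(88298.1225 + 631563.9841) = 848.45 m
R1–R3: √((753.19)² + (-1092.66)²) = √(567295.1761 + 1193905.8756) = 1327.10 m
R1–R4: √((430.48)² + (478.83)²) = √(185313.0304 + 229278.1689) = 643.89 m
R1–R5: √((842.22)² + (345.64)²) = √(709334.5284 + 119467.0096) = 910.39 m
R1–R6: √((-22.19)² + (-315.67)²) = √(492.3961 + 99647.5489) = 316.45 m
R2–R3: √((456.04)² + (-297.95)²) = √(207972.4816 + 88774.2025) = 544.74 m
R2–R4: √((133.33)² + (1273.54)²) = √(17776.8889 + 1621904.1316) = 1280.50 m
R2–R5: √((545.07)² + (1140.35)²) = √(297101.3049 + 1300398.1225) = 1263.92 m
R2–R6: √((-319.34)² + (479.04)²) = √(101978.0356 + 229479.3216) = 575.72 m
R3–R4: √((-322.71)² + (1571.49)²) = √(104141.7441 + 2469580.8201) = 1604.28 m
R3–R5: √((89.03)² + (1438.30)²) = √(7926.3409 + 2068706.8900) = 1441.05 m
R3–R6: √((-775.38)² + (776.99)²) = √(601214.1444 + 603713.4601) = 1097.69 m
R4–R5: √((411.74)² + (-133.19)²) = √(169529.8276 + 17739.5761) = 432.75 m
R4–R6: √((-452.67)² + (-794.50)²) = √(204910.1289 + 631230.2500) = 914.41 m
R5–R6: √((-864.41)² + (-661.31)²) = √(747204.6481 + 437330.9161) = 1088.36 m
Closest pair: R1–R6 at 316.45 m.

R1 and R6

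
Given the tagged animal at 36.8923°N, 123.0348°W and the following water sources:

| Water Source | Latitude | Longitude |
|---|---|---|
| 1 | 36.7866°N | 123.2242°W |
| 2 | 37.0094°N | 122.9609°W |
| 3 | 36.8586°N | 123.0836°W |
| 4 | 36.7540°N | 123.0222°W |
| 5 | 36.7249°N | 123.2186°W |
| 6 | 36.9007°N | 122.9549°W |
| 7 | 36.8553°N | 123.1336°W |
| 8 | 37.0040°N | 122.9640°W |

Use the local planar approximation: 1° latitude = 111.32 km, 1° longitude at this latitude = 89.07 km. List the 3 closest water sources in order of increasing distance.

Distances from 36.8923°N, 123.0348°W:
1: √((-0.1057·111.32)² + (-0.1894·89.07)²) = √(138.451087 + 284.592109) = 20.5680 km
2: √((0.1171·111.32)² + (0.0739·89.07)²) = √(169.926137 + 43.326318) = 14.6032 km
3: √((-0.0337·111.32)² + (-0.0488·89.07)²) = √(14.073632 + 18.893071) = 5.7417 km
4: √((-0.1383·111.32)² + (0.0126·89.07)²) = √(237.023145 + 1.259517) = 15.4364 km
5: √((-0.1674·111.32)² + (-0.1838·89.07)²) = √(347.262032 + 268.011802) = 24.8047 km
6: √((0.0084·111.32)² + (0.0799·89.07)²) = √(0.874390 + 50.647319) = 7.1779 km
7: √((-0.0370·111.32)² + (-0.0988·89.07)²) = √(16.964843 + 77.442042) = 9.7163 km
8: √((0.1117·111.32)² + (0.0708·89.07)²) = √(154.615398 + 39.767603) = 13.9421 km
Sorted: 3 (5.7417 km) < 6 (7.1779 km) < 7 (9.7163 km) < 8 (13.9421 km) < 2 (14.6032 km) < …

3, 6, 7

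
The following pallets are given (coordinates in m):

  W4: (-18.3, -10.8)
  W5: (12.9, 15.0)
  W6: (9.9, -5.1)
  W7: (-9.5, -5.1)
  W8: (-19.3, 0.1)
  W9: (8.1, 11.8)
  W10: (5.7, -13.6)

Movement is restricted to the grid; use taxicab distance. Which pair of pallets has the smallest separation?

W5 and W9

Pairwise distances:
W4–W5: 57.0 m
W4–W6: 33.9 m
W4–W7: 14.5 m
W4–W8: 11.9 m
W4–W9: 49.0 m
W4–W10: 26.8 m
W5–W6: 23.1 m
W5–W7: 42.5 m
W5–W8: 47.1 m
W5–W9: 8.0 m
W5–W10: 35.8 m
W6–W7: 19.4 m
W6–W8: 34.4 m
W6–W9: 18.7 m
W6–W10: 12.7 m
W7–W8: 15.0 m
W7–W9: 34.5 m
W7–W10: 23.7 m
W8–W9: 39.1 m
W8–W10: 38.7 m
W9–W10: 27.8 m
Closest pair: W5–W9 at 8.0 m.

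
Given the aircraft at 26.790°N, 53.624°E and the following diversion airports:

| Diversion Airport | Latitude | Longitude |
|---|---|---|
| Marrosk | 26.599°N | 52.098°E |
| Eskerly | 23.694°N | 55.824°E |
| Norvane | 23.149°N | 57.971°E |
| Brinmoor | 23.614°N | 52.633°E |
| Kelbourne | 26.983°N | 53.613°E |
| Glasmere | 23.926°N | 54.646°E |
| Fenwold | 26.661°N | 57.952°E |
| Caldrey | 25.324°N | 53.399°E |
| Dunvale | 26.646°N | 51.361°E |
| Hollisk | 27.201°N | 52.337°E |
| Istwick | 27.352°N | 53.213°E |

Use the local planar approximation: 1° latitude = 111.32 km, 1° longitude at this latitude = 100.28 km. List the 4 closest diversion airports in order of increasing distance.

Kelbourne, Istwick, Hollisk, Marrosk

Distances from 26.790°N, 53.624°E:
Marrosk: 154.497 km
Eskerly: 409.210 km
Norvane: 595.235 km
Brinmoor: 367.253 km
Kelbourne: 21.513 km
Glasmere: 334.888 km
Fenwold: 434.249 km
Caldrey: 164.747 km
Dunvale: 227.499 km
Hollisk: 136.930 km
Istwick: 74.918 km
Sorted: Kelbourne (21.513 km) < Istwick (74.918 km) < Hollisk (136.930 km) < Marrosk (154.497 km) < Caldrey (164.747 km) < Dunvale (227.499 km) < …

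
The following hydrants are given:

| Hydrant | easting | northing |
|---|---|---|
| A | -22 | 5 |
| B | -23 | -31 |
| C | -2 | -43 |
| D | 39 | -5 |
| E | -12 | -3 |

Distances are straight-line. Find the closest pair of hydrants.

Pairwise distances:
A–B: √((-1)² + (-36)²) = √(1.000 + 1296.000) = 36.0
A–C: √((20)² + (-48)²) = √(400.000 + 2304.000) = 52.0
A–D: √((61)² + (-10)²) = √(3721.000 + 100.000) = 61.8
A–E: √((10)² + (-8)²) = √(100.000 + 64.000) = 12.8
B–C: √((21)² + (-12)²) = √(441.000 + 144.000) = 24.2
B–D: √((62)² + (26)²) = √(3844.000 + 676.000) = 67.2
B–E: √((11)² + (28)²) = √(121.000 + 784.000) = 30.1
C–D: √((41)² + (38)²) = √(1681.000 + 1444.000) = 55.9
C–E: √((-10)² + (40)²) = √(100.000 + 1600.000) = 41.2
D–E: √((-51)² + (2)²) = √(2601.000 + 4.000) = 51.0
Closest pair: A–E at 12.8.

A and E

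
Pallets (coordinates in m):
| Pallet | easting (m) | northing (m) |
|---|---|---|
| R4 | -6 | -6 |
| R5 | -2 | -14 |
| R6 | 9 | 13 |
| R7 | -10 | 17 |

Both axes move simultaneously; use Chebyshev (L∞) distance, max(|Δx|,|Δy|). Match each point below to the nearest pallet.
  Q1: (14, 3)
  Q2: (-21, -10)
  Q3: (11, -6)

Q1 at (14, 3):
  R4: 20 m
  R5: 17 m
  R6: 10 m
  R7: 24 m
  → nearest: R6 (10 m)
Q2 at (-21, -10):
  R4: 15 m
  R5: 19 m
  R6: 30 m
  R7: 27 m
  → nearest: R4 (15 m)
Q3 at (11, -6):
  R4: 17 m
  R5: 13 m
  R6: 19 m
  R7: 23 m
  → nearest: R5 (13 m)

Q1→R6; Q2→R4; Q3→R5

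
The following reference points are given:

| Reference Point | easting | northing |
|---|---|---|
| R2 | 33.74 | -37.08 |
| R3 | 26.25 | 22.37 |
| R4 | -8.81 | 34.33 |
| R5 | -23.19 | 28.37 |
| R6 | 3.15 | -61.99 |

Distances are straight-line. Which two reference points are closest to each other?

R4 and R5

Pairwise distances:
R2–R3: 59.92
R2–R4: 83.13
R2–R5: 86.75
R2–R6: 39.45
R3–R4: 37.04
R3–R5: 49.80
R3–R6: 87.47
R4–R5: 15.57
R4–R6: 97.06
R5–R6: 94.12
Closest pair: R4–R5 at 15.57.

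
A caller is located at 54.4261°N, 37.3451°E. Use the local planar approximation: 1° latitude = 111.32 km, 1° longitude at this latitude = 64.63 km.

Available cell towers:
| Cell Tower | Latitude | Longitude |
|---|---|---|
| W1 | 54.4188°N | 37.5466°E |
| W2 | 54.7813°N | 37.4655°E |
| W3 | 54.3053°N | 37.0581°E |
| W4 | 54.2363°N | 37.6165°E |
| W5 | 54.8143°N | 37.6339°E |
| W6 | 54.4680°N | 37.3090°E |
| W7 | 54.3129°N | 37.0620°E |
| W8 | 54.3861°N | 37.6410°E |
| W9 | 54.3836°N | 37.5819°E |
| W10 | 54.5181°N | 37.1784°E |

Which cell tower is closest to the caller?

Distances from 54.4261°N, 37.3451°E:
W1: 13.0483 km
W2: 40.2993 km
W3: 22.9105 km
W4: 27.4606 km
W5: 47.0731 km
W6: 5.2153 km
W7: 22.2164 km
W8: 19.6356 km
W9: 16.0190 km
W10: 14.8648 km
Minimum: W6 at 5.2153 km.

W6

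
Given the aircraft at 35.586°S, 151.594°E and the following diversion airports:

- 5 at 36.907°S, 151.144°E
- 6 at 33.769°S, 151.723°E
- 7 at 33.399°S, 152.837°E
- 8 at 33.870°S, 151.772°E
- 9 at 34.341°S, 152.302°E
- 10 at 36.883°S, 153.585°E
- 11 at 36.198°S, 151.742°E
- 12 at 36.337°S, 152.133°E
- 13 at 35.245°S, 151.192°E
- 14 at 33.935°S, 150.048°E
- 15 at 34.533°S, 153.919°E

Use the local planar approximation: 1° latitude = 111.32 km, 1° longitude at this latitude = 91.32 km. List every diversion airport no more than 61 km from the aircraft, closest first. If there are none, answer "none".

13

Distances from 35.586°S, 151.594°E:
5: 152.688 km
6: 202.611 km
7: 268.619 km
8: 191.715 km
9: 152.932 km
10: 232.172 km
11: 69.456 km
12: 97.015 km
13: 52.808 km
14: 231.755 km
15: 242.528 km
Threshold 61 km: 13 (52.808 km) is within range.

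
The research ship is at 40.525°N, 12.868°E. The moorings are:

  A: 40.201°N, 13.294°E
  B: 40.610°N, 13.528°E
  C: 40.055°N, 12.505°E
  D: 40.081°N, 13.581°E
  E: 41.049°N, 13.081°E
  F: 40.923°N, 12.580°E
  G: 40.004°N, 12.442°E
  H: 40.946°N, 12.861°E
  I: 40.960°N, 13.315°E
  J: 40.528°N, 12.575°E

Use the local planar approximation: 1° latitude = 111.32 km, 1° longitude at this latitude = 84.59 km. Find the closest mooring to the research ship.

J

Distances from 40.525°N, 12.868°E:
A: √((-0.324·111.32)² + (0.426·84.59)²) = √(1300.87754 + 1298.54573) = 50.985 km
B: √((0.085·111.32)² + (0.660·84.59)²) = √(89.53323 + 3116.92190) = 56.626 km
C: √((-0.470·111.32)² + (-0.363·84.59)²) = √(2737.42426 + 942.86888) = 60.665 km
D: √((-0.444·111.32)² + (0.713·84.59)²) = √(2442.93738 + 3637.61816) = 77.978 km
E: √((0.524·111.32)² + (0.213·84.59)²) = √(3402.58489 + 324.63643) = 61.051 km
F: √((0.398·111.32)² + (-0.288·84.59)²) = √(1962.96492 + 593.50315) = 50.562 km
G: √((-0.521·111.32)² + (-0.426·84.59)²) = √(3363.73553 + 1298.54573) = 68.281 km
H: √((0.421·111.32)² + (-0.007·84.59)²) = √(2196.39571 + 0.35062) = 46.869 km
I: √((0.435·111.32)² + (0.447·84.59)²) = √(2344.90315 + 1429.72693) = 61.438 km
J: √((0.003·111.32)² + (-0.293·84.59)²) = √(0.11153 + 614.28978) = 24.787 km
Minimum: J at 24.787 km.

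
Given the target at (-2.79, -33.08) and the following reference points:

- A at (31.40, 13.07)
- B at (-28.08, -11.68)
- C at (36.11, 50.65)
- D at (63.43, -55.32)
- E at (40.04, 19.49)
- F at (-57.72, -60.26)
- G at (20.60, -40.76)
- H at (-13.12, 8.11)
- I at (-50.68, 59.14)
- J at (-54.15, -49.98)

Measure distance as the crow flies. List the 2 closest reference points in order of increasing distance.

Distances from (-2.79, -33.08):
A: √((34.19)² + (46.15)²) = √(1168.9561 + 2129.8225) = 57.43
B: √((-25.29)² + (21.40)²) = √(639.5841 + 457.9600) = 33.13
C: √((38.90)² + (83.73)²) = √(1513.2100 + 7010.7129) = 92.33
D: √((66.22)² + (-22.24)²) = √(4385.0884 + 494.6176) = 69.85
E: √((42.83)² + (52.57)²) = √(1834.4089 + 2763.6049) = 67.81
F: √((-54.93)² + (-27.18)²) = √(3017.3049 + 738.7524) = 61.29
G: √((23.39)² + (-7.68)²) = √(547.0921 + 58.9824) = 24.62
H: √((-10.33)² + (41.19)²) = √(106.7089 + 1696.6161) = 42.47
I: √((-47.89)² + (92.22)²) = √(2293.4521 + 8504.5284) = 103.91
J: √((-51.36)² + (-16.90)²) = √(2637.8496 + 285.6100) = 54.07
Sorted: G (24.62) < B (33.13) < H (42.47) < J (54.07) < …

G, B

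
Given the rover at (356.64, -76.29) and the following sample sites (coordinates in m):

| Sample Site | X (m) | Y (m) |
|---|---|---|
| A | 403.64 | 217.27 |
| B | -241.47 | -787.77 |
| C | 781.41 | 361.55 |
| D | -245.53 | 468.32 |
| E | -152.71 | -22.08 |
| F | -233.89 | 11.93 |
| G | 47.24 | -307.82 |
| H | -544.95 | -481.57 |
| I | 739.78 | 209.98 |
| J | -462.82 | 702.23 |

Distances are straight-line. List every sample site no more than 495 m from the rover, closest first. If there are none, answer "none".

A, G, I

Distances from (356.64, -76.29):
A: √((47.00)² + (293.56)²) = √(2209.0000 + 86177.4736) = 297.30 m
B: √((-598.11)² + (-711.48)²) = √(357735.5721 + 506203.7904) = 929.48 m
C: √((424.77)² + (437.84)²) = √(180429.5529 + 191703.8656) = 610.03 m
D: √((-602.17)² + (544.61)²) = √(362608.7089 + 296600.0521) = 811.92 m
E: √((-509.35)² + (54.21)²) = √(259437.4225 + 2938.7241) = 512.23 m
F: √((-590.53)² + (88.22)²) = √(348725.6809 + 7782.7684) = 597.08 m
G: √((-309.40)² + (-231.53)²) = √(95728.3600 + 53606.1409) = 386.44 m
H: √((-901.59)² + (-405.28)²) = √(812864.5281 + 164251.8784) = 988.49 m
I: √((383.14)² + (286.27)²) = √(146796.2596 + 81950.5129) = 478.27 m
J: √((-819.46)² + (778.52)²) = √(671514.6916 + 606093.3904) = 1130.31 m
Threshold 495 m: A (297.30 m), G (386.44 m), I (478.27 m) are within range.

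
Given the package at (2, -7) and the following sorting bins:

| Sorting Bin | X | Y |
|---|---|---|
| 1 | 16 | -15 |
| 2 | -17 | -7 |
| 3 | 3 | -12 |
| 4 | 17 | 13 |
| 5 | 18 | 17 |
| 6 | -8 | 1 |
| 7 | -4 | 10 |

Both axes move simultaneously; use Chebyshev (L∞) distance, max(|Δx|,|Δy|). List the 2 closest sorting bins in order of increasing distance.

Distances from (2, -7):
1: max(|14|, |-8|) = 14
2: max(|-19|, |0|) = 19
3: max(|1|, |-5|) = 5
4: max(|15|, |20|) = 20
5: max(|16|, |24|) = 24
6: max(|-10|, |8|) = 10
7: max(|-6|, |17|) = 17
Sorted: 3 (5) < 6 (10) < 1 (14) < 7 (17) < …

3, 6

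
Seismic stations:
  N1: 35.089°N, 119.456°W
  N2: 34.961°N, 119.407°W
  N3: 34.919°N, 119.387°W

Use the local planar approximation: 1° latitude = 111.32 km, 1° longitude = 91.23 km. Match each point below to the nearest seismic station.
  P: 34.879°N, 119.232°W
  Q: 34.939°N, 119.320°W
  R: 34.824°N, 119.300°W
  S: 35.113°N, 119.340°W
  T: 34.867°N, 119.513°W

P→N3; Q→N3; R→N3; S→N1; T→N3

P at 34.879°N, 119.232°W:
  N1: 31.050 km
  N2: 18.391 km
  N3: 14.825 km
  → nearest: N3 (14.825 km)
Q at 34.939°N, 119.320°W:
  N1: 20.803 km
  N2: 8.306 km
  N3: 6.505 km
  → nearest: N3 (6.505 km)
R at 34.824°N, 119.300°W:
  N1: 32.753 km
  N2: 18.107 km
  N3: 13.223 km
  → nearest: N3 (13.223 km)
S at 35.113°N, 119.340°W:
  N1: 10.915 km
  N2: 17.991 km
  N3: 22.018 km
  → nearest: N1 (10.915 km)
T at 34.867°N, 119.513°W:
  N1: 25.254 km
  N2: 14.248 km
  N3: 12.870 km
  → nearest: N3 (12.870 km)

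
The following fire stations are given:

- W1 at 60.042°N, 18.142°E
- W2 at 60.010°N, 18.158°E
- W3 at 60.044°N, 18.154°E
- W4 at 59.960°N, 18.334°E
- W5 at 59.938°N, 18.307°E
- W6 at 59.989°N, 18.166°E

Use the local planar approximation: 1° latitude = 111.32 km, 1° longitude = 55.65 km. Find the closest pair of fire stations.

Pairwise distances:
W1–W2: √((-0.032·111.32)² + (0.016·55.65)²) = √(12.68955 + 0.79281) = 3.672 km
W1–W3: √((0.002·111.32)² + (0.012·55.65)²) = √(0.04957 + 0.44596) = 0.704 km
W1–W4: √((-0.082·111.32)² + (0.192·55.65)²) = √(83.32477 + 114.16495) = 14.053 km
W1–W5: √((-0.104·111.32)² + (0.165·55.65)²) = √(134.03341 + 84.31372) = 14.777 km
W1–W6: √((-0.053·111.32)² + (0.024·55.65)²) = √(34.80953 + 1.78383) = 6.049 km
W2–W3: √((0.034·111.32)² + (-0.004·55.65)²) = √(14.32532 + 0.04955) = 3.791 km
W2–W4: √((-0.050·111.32)² + (0.176·55.65)²) = √(30.98036 + 95.93027) = 11.265 km
W2–W5: √((-0.072·111.32)² + (0.149·55.65)²) = √(64.24087 + 68.75478) = 11.532 km
W2–W6: √((-0.021·111.32)² + (0.008·55.65)²) = √(5.46493 + 0.19820) = 2.380 km
W3–W4: √((-0.084·111.32)² + (0.180·55.65)²) = √(87.43896 + 100.34029) = 13.703 km
W3–W5: √((-0.106·111.32)² + (0.153·55.65)²) = √(139.23811 + 72.49586) = 14.551 km
W3–W6: √((-0.055·111.32)² + (0.012·55.65)²) = √(37.48623 + 0.44596) = 6.159 km
W4–W5: √((-0.022·111.32)² + (-0.027·55.65)²) = √(5.99780 + 2.25766) = 2.873 km
W4–W6: √((0.029·111.32)² + (-0.168·55.65)²) = √(10.42179 + 87.40754) = 9.891 km
W5–W6: √((0.051·111.32)² + (-0.141·55.65)²) = √(32.23196 + 61.56992) = 9.685 km
Closest pair: W1–W3 at 0.704 km.

W1 and W3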